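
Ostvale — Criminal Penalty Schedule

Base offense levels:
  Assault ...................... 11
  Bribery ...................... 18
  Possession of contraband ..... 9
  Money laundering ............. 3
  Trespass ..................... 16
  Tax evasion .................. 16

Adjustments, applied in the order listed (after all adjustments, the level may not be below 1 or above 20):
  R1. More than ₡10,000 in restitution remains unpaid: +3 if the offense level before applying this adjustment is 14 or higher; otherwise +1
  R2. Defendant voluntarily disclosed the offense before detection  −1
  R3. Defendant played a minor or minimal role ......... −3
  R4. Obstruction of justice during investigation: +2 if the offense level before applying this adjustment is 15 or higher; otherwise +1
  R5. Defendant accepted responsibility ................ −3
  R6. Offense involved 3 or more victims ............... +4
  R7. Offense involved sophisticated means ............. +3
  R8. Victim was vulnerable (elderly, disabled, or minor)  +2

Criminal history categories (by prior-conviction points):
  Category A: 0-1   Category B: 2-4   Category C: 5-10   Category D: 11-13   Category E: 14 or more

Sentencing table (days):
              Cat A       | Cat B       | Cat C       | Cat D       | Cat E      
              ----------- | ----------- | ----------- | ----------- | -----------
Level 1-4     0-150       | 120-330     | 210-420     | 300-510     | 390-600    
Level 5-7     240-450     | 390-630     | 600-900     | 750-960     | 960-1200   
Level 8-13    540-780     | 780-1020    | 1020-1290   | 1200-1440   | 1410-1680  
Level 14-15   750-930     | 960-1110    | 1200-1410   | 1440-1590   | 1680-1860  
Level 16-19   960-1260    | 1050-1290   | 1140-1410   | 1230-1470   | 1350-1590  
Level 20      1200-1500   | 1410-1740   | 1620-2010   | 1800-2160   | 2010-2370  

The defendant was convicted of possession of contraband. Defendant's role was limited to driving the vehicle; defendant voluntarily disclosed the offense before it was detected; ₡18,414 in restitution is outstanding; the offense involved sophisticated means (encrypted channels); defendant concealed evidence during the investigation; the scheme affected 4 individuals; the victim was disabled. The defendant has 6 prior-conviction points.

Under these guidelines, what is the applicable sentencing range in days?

1140-1410 days

Base offense level for possession of contraband: 9.
R1 applies (level before this adjustment is 9 < 14, so +1): 9 + 1 = 10.
R2 applies: 10 − 1 = 9.
R3 applies: 9 − 3 = 6.
R4 applies (level before this adjustment is 6 < 15, so +1): 6 + 1 = 7.
R5 does not apply.
R6 applies: 7 + 4 = 11.
R7 applies: 11 + 3 = 14.
R8 applies: 14 + 2 = 16.
Final offense level: 16.
Criminal history: 6 prior points → Category C (5-10).
Level 16 falls in the 16-19 band.
Grid: Level 16-19 × Category C = 1140-1410 days.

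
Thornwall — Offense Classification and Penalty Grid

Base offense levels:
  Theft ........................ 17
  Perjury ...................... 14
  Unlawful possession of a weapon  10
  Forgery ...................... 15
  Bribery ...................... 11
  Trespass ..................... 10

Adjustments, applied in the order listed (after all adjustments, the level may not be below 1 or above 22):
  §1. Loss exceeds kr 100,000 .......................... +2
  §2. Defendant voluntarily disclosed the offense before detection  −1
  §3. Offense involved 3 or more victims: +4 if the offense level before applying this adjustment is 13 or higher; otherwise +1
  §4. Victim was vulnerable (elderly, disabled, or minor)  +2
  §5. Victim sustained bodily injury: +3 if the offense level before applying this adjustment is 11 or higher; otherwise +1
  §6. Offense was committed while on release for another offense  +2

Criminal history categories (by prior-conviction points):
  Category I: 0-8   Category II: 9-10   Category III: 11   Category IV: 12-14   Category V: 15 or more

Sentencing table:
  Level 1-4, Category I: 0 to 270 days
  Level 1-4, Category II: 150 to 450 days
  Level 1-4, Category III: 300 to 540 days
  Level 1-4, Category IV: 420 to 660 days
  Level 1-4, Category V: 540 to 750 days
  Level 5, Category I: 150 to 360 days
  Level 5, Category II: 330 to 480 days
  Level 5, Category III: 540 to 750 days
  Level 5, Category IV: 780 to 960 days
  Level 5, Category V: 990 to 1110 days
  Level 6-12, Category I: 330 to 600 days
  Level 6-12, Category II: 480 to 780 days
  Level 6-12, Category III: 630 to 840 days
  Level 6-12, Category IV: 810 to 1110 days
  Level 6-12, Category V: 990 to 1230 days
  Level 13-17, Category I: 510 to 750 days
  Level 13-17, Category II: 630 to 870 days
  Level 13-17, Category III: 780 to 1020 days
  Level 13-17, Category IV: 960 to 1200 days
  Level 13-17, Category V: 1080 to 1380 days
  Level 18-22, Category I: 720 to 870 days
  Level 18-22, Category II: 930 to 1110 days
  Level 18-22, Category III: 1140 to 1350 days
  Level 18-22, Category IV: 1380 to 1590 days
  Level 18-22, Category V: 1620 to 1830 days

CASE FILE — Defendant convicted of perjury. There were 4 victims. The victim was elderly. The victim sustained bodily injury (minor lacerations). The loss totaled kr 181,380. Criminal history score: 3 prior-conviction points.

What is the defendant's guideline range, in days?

Base offense level for perjury: 14.
§1 applies: 14 + 2 = 16.
§3 applies (level before this adjustment is 16 ≥ 13, so +4): 16 + 4 = 20.
§4 applies: 20 + 2 = 22.
§5 applies (level before this adjustment is 22 ≥ 11, so +3): 22 + 3 = 25.
Level 25 exceeds the maximum of 22; capped at 22.
Final offense level: 22.
Criminal history: 3 prior points → Category I (0-8).
Level 22 falls in the 18-22 band.
Grid: Level 18-22 × Category I = 720-870 days.

720-870 days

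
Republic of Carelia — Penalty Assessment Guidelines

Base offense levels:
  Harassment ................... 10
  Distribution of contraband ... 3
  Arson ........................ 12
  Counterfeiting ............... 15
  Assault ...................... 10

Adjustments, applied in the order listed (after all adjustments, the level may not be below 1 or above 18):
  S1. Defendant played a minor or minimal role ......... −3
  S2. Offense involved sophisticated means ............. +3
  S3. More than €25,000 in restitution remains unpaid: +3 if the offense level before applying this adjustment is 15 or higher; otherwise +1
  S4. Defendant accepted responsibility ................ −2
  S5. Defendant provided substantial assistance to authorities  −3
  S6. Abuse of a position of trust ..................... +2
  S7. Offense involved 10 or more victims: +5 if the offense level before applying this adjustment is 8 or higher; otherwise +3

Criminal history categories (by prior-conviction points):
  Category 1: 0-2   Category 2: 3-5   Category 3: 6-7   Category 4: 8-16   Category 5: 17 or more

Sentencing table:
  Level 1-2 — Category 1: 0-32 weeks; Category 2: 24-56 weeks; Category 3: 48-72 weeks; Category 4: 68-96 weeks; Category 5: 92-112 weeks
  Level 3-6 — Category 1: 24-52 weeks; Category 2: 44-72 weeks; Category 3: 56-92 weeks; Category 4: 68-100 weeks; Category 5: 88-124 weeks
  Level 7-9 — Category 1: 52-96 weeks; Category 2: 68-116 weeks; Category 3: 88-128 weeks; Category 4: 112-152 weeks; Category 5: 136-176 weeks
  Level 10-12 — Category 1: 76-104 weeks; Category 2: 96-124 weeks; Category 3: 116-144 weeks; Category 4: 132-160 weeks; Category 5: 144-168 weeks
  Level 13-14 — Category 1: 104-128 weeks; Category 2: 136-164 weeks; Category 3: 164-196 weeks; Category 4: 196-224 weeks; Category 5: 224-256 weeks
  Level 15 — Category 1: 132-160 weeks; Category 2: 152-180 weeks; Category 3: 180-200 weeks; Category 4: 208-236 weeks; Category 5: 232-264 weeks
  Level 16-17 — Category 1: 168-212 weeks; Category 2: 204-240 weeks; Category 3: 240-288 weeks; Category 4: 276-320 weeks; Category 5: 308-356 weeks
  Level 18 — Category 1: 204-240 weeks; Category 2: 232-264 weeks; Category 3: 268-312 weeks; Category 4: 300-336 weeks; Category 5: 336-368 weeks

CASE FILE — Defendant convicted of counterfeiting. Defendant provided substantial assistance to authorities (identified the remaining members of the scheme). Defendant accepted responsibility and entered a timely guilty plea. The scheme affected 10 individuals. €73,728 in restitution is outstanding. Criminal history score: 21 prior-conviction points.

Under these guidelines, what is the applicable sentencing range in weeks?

336-368 weeks

Base offense level for counterfeiting: 15.
S1 does not apply.
S2 does not apply.
S3 applies (level before this adjustment is 15 ≥ 15, so +3): 15 + 3 = 18.
S4 applies: 18 − 2 = 16.
S5 applies: 16 − 3 = 13.
S6 does not apply.
S7 applies (level before this adjustment is 13 ≥ 8, so +5): 13 + 5 = 18.
Final offense level: 18.
Criminal history: 21 prior points → Category 5 (17+).
Level 18 falls in the 18 band.
Grid: Level 18 × Category 5 = 336-368 weeks.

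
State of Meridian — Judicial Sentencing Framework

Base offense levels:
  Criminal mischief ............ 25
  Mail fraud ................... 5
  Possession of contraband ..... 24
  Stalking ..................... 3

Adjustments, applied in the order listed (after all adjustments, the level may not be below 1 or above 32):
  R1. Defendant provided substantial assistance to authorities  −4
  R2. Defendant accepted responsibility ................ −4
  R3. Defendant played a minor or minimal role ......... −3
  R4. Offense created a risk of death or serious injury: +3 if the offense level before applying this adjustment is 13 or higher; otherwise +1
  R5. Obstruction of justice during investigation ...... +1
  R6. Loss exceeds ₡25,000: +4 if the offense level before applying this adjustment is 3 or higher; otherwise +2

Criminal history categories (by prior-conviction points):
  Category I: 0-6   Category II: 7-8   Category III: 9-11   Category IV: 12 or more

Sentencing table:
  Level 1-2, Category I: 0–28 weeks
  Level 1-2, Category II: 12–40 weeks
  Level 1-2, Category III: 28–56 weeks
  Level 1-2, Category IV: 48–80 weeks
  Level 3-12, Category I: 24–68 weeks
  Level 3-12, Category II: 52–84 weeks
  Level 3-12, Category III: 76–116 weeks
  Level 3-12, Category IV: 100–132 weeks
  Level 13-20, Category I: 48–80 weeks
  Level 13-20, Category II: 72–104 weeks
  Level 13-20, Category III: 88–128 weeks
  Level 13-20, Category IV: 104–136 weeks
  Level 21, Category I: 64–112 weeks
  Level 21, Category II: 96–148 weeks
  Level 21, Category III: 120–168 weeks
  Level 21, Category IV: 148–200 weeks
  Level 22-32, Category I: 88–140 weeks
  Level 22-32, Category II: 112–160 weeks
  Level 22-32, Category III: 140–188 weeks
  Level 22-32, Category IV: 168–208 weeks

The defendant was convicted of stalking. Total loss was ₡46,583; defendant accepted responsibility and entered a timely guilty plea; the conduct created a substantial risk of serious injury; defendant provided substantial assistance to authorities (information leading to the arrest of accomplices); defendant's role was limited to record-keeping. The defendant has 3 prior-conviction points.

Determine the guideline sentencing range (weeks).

Base offense level for stalking: 3.
R1 applies: 3 − 4 = -1.
R2 applies: -1 − 4 = -5.
R3 applies: -5 − 3 = -8.
R4 applies (level before this adjustment is -8 < 13, so +1): -8 + 1 = -7.
R6 applies (level before this adjustment is -7 < 3, so +2): -7 + 2 = -5.
Level -5 is below the minimum of 1; floored at 1.
Final offense level: 1.
Criminal history: 3 prior points → Category I (0-6).
Level 1 falls in the 1-2 band.
Grid: Level 1-2 × Category I = 0-28 weeks.

0-28 weeks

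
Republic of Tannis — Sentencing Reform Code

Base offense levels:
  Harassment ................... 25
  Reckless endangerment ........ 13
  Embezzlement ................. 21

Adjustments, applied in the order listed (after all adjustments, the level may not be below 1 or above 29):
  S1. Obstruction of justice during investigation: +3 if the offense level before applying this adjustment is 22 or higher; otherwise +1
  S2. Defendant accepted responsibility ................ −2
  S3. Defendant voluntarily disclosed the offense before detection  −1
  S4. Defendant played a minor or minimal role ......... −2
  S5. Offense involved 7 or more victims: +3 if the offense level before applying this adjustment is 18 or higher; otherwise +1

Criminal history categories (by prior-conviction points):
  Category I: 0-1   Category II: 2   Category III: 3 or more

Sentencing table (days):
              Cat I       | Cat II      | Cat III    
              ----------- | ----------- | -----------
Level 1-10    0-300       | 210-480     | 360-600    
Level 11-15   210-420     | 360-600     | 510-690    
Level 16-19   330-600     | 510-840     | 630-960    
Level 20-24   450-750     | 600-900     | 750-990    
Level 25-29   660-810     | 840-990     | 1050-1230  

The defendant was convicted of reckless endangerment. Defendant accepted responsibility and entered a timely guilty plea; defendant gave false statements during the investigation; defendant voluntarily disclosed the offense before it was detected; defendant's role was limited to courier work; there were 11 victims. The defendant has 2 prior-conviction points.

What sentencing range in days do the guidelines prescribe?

Base offense level for reckless endangerment: 13.
S1 applies (level before this adjustment is 13 < 22, so +1): 13 + 1 = 14.
S2 applies: 14 − 2 = 12.
S3 applies: 12 − 1 = 11.
S4 applies: 11 − 2 = 9.
S5 applies (level before this adjustment is 9 < 18, so +1): 9 + 1 = 10.
Final offense level: 10.
Criminal history: 2 prior points → Category II (2).
Level 10 falls in the 1-10 band.
Grid: Level 1-10 × Category II = 210-480 days.

210-480 days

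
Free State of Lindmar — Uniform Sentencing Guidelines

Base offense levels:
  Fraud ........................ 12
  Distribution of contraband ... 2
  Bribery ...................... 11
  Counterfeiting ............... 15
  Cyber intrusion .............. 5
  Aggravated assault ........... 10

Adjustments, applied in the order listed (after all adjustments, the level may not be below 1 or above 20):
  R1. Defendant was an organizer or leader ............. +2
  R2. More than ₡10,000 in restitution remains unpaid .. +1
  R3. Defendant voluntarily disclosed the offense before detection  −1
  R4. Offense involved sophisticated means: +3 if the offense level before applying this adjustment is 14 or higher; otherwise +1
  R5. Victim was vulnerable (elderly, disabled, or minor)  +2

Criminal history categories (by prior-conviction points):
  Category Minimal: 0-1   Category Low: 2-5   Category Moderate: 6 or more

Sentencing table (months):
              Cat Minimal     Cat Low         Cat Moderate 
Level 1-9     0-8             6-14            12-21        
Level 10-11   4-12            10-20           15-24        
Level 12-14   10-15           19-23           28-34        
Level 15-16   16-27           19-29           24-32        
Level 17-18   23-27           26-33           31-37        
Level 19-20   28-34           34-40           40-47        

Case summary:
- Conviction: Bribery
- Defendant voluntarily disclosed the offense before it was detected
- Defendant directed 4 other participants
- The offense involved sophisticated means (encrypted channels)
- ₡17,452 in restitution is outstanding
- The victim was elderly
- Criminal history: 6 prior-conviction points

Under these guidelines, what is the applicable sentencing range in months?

Base offense level for bribery: 11.
R1 applies: 11 + 2 = 13.
R2 applies: 13 + 1 = 14.
R3 applies: 14 − 1 = 13.
R4 applies (level before this adjustment is 13 < 14, so +1): 13 + 1 = 14.
R5 applies: 14 + 2 = 16.
Final offense level: 16.
Criminal history: 6 prior points → Category Moderate (6+).
Level 16 falls in the 15-16 band.
Grid: Level 15-16 × Category Moderate = 24-32 months.

24-32 months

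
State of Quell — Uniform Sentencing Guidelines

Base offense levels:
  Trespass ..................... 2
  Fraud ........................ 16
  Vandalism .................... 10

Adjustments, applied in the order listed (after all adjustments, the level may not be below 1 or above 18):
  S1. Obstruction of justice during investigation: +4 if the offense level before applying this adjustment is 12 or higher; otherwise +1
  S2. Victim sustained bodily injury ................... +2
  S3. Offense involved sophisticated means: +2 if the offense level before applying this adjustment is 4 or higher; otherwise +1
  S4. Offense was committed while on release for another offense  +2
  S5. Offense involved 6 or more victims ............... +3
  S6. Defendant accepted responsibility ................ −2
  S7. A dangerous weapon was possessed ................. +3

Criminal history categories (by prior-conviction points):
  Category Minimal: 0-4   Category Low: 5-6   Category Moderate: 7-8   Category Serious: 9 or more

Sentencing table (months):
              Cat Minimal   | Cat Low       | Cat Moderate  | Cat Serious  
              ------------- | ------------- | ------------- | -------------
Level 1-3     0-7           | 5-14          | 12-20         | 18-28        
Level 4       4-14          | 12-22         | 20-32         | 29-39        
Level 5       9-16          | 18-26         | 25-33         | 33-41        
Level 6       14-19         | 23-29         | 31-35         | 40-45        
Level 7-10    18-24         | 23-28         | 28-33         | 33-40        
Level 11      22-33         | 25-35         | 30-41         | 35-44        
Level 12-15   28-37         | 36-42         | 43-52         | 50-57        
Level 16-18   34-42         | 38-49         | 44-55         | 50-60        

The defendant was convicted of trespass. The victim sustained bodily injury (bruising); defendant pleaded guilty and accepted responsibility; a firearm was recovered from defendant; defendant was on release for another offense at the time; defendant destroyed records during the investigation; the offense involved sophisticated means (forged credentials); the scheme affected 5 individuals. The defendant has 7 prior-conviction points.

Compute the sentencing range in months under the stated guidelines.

28-33 months

Base offense level for trespass: 2.
S1 applies (level before this adjustment is 2 < 12, so +1): 2 + 1 = 3.
S2 applies: 3 + 2 = 5.
S3 applies (level before this adjustment is 5 ≥ 4, so +2): 5 + 2 = 7.
S4 applies: 7 + 2 = 9.
S6 applies: 9 − 2 = 7.
S7 applies: 7 + 3 = 10.
Final offense level: 10.
Criminal history: 7 prior points → Category Moderate (7-8).
Level 10 falls in the 7-10 band.
Grid: Level 7-10 × Category Moderate = 28-33 months.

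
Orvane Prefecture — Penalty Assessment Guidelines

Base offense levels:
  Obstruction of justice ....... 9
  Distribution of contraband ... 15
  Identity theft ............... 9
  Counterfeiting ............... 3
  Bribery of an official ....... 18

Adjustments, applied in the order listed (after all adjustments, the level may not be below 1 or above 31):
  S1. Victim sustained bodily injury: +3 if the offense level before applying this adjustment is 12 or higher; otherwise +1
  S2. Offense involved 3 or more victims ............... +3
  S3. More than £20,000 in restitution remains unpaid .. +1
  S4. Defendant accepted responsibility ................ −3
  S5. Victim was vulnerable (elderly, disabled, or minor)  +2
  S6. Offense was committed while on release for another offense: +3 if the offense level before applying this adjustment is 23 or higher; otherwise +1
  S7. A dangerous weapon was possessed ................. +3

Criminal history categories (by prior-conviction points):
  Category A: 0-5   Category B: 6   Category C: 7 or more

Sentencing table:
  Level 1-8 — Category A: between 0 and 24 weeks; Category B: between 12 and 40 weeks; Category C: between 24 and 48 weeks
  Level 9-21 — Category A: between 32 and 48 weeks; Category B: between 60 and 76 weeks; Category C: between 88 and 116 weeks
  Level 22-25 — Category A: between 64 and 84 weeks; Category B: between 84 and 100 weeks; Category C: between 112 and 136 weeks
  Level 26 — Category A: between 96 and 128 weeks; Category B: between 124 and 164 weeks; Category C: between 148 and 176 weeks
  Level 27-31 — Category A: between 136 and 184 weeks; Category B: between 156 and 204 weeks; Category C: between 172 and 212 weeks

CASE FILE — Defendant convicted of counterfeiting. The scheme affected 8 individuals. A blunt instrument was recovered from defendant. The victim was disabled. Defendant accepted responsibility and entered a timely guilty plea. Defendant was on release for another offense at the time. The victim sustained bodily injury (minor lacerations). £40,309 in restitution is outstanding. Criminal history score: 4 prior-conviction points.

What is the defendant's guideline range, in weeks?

Base offense level for counterfeiting: 3.
S1 applies (level before this adjustment is 3 < 12, so +1): 3 + 1 = 4.
S2 applies: 4 + 3 = 7.
S3 applies: 7 + 1 = 8.
S4 applies: 8 − 3 = 5.
S5 applies: 5 + 2 = 7.
S6 applies (level before this adjustment is 7 < 23, so +1): 7 + 1 = 8.
S7 applies: 8 + 3 = 11.
Final offense level: 11.
Criminal history: 4 prior points → Category A (0-5).
Level 11 falls in the 9-21 band.
Grid: Level 9-21 × Category A = 32-48 weeks.

32-48 weeks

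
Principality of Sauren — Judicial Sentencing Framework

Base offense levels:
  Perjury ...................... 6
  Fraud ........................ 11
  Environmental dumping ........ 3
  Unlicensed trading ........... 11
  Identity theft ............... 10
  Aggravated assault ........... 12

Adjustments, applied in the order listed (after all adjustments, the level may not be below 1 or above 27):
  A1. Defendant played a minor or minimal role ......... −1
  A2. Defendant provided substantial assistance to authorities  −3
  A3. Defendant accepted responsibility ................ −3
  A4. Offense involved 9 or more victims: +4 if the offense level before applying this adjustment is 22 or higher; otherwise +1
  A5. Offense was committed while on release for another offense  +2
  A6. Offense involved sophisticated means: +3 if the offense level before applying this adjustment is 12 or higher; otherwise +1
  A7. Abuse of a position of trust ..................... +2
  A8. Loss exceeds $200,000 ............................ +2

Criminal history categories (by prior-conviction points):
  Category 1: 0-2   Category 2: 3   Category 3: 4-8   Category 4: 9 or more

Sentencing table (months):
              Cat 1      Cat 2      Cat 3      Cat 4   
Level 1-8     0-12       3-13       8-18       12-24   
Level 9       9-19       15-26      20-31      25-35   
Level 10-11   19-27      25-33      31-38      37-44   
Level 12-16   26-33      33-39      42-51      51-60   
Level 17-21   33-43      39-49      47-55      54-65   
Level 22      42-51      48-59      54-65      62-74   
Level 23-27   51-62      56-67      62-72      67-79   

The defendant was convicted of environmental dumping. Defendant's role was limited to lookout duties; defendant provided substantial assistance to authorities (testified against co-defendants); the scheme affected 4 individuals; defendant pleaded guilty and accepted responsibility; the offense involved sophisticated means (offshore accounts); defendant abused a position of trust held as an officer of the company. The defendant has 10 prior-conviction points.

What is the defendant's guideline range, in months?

Base offense level for environmental dumping: 3.
A1 applies: 3 − 1 = 2.
A2 applies: 2 − 3 = -1.
A3 applies: -1 − 3 = -4.
A4 does not apply.
A6 applies (level before this adjustment is -4 < 12, so +1): -4 + 1 = -3.
A7 applies: -3 + 2 = -1.
A8 does not apply.
Level -1 is below the minimum of 1; floored at 1.
Final offense level: 1.
Criminal history: 10 prior points → Category 4 (9+).
Level 1 falls in the 1-8 band.
Grid: Level 1-8 × Category 4 = 12-24 months.

12-24 months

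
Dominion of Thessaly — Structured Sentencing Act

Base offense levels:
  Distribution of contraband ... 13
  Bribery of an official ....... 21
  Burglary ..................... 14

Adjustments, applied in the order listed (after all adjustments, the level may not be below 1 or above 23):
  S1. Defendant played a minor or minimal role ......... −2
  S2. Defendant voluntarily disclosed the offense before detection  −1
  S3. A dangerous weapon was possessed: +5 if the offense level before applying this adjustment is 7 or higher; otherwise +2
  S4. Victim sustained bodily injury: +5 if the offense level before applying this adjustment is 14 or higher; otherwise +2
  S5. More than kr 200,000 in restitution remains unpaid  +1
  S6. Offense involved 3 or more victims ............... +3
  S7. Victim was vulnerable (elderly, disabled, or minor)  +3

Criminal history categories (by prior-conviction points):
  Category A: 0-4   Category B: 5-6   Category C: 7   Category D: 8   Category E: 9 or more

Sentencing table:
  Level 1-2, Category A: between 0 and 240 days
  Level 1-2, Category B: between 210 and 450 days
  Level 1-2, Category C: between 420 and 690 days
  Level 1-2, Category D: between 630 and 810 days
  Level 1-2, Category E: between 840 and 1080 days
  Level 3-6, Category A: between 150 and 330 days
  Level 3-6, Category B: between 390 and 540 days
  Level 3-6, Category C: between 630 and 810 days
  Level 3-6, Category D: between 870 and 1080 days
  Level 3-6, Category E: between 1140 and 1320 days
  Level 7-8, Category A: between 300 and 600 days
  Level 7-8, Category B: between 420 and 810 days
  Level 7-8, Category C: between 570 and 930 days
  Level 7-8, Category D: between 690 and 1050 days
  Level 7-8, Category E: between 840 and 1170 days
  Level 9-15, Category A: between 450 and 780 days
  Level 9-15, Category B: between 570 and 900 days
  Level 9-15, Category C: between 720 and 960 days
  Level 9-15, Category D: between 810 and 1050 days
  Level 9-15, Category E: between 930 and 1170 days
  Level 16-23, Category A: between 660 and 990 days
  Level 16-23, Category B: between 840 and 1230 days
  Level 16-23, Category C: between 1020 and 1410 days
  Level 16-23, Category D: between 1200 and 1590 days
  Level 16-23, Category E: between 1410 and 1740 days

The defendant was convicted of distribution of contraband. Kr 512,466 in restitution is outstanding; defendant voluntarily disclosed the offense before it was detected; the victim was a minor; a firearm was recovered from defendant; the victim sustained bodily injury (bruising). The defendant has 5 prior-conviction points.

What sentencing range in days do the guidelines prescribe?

840-1230 days

Base offense level for distribution of contraband: 13.
S1 does not apply.
S2 applies: 13 − 1 = 12.
S3 applies (level before this adjustment is 12 ≥ 7, so +5): 12 + 5 = 17.
S4 applies (level before this adjustment is 17 ≥ 14, so +5): 17 + 5 = 22.
S5 applies: 22 + 1 = 23.
S6 does not apply.
S7 applies: 23 + 3 = 26.
Level 26 exceeds the maximum of 23; capped at 23.
Final offense level: 23.
Criminal history: 5 prior points → Category B (5-6).
Level 23 falls in the 16-23 band.
Grid: Level 16-23 × Category B = 840-1230 days.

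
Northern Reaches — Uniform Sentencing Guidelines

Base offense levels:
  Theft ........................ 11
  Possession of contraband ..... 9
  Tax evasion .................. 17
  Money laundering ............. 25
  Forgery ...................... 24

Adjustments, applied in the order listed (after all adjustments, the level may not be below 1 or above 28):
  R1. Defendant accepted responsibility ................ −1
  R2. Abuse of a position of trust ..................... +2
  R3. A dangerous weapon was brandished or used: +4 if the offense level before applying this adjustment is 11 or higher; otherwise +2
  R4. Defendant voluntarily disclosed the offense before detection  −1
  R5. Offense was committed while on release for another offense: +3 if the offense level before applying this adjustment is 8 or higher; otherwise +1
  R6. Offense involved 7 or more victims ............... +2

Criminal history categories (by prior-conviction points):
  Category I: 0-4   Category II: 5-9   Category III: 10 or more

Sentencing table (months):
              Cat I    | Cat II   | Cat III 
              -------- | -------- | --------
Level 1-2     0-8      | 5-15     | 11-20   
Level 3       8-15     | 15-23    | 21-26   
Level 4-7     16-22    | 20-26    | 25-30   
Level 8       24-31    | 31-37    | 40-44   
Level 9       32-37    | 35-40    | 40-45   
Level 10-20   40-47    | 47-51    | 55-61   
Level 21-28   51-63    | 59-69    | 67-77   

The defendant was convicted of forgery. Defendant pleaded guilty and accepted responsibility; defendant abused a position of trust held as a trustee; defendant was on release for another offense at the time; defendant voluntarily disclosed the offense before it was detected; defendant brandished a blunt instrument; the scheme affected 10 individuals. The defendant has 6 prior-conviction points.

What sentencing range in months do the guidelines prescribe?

Base offense level for forgery: 24.
R1 applies: 24 − 1 = 23.
R2 applies: 23 + 2 = 25.
R3 applies (level before this adjustment is 25 ≥ 11, so +4): 25 + 4 = 29.
R4 applies: 29 − 1 = 28.
R5 applies (level before this adjustment is 28 ≥ 8, so +3): 28 + 3 = 31.
R6 applies: 31 + 2 = 33.
Level 33 exceeds the maximum of 28; capped at 28.
Final offense level: 28.
Criminal history: 6 prior points → Category II (5-9).
Level 28 falls in the 21-28 band.
Grid: Level 21-28 × Category II = 59-69 months.

59-69 months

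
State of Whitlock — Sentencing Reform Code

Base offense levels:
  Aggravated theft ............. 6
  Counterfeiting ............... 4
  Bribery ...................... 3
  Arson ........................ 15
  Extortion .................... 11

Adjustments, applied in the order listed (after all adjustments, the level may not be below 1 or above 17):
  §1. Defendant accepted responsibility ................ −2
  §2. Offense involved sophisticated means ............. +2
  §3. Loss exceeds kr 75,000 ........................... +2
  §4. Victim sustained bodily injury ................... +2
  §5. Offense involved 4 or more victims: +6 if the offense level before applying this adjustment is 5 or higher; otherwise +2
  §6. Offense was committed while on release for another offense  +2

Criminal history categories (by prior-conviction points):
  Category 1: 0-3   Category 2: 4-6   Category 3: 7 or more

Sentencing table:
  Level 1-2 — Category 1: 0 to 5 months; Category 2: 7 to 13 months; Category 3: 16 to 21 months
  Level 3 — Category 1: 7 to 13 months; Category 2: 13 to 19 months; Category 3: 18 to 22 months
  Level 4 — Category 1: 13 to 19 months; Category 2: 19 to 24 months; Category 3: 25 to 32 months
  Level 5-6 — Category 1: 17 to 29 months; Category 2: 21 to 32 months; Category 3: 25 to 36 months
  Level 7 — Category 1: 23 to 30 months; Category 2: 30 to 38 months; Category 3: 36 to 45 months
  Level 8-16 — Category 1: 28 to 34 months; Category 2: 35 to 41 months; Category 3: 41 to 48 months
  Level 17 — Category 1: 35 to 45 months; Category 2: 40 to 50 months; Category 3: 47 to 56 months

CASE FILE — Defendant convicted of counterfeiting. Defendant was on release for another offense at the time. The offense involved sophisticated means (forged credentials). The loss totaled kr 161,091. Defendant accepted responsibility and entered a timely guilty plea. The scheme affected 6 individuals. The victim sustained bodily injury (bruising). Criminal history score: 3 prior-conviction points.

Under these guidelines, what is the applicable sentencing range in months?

28-34 months

Base offense level for counterfeiting: 4.
§1 applies: 4 − 2 = 2.
§2 applies: 2 + 2 = 4.
§3 applies: 4 + 2 = 6.
§4 applies: 6 + 2 = 8.
§5 applies (level before this adjustment is 8 ≥ 5, so +6): 8 + 6 = 14.
§6 applies: 14 + 2 = 16.
Final offense level: 16.
Criminal history: 3 prior points → Category 1 (0-3).
Level 16 falls in the 8-16 band.
Grid: Level 8-16 × Category 1 = 28-34 months.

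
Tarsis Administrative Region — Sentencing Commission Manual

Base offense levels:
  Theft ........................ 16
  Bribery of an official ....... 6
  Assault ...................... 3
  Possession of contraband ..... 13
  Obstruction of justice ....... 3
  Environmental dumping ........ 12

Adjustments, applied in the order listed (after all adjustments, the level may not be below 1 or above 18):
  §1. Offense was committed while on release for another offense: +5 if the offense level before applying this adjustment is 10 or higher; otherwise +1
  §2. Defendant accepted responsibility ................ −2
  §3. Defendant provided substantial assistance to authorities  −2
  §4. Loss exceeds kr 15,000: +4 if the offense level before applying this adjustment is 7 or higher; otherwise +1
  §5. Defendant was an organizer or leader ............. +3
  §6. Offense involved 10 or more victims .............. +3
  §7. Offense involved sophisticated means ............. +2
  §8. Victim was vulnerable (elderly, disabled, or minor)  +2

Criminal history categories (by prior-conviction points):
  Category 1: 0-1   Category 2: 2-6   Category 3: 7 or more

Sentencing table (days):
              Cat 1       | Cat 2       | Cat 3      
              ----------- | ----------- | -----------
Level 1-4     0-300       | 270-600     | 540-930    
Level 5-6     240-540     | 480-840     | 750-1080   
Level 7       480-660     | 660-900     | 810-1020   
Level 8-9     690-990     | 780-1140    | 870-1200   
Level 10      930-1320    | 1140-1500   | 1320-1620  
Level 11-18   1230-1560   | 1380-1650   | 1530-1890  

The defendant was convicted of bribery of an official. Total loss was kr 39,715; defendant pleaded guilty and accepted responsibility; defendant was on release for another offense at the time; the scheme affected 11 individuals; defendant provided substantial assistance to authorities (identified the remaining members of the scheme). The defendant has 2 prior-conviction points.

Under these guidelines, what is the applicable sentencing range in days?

660-900 days

Base offense level for bribery of an official: 6.
§1 applies (level before this adjustment is 6 < 10, so +1): 6 + 1 = 7.
§2 applies: 7 − 2 = 5.
§3 applies: 5 − 2 = 3.
§4 applies (level before this adjustment is 3 < 7, so +1): 3 + 1 = 4.
§6 applies: 4 + 3 = 7.
§8 does not apply.
Final offense level: 7.
Criminal history: 2 prior points → Category 2 (2-6).
Level 7 falls in the 7 band.
Grid: Level 7 × Category 2 = 660-900 days.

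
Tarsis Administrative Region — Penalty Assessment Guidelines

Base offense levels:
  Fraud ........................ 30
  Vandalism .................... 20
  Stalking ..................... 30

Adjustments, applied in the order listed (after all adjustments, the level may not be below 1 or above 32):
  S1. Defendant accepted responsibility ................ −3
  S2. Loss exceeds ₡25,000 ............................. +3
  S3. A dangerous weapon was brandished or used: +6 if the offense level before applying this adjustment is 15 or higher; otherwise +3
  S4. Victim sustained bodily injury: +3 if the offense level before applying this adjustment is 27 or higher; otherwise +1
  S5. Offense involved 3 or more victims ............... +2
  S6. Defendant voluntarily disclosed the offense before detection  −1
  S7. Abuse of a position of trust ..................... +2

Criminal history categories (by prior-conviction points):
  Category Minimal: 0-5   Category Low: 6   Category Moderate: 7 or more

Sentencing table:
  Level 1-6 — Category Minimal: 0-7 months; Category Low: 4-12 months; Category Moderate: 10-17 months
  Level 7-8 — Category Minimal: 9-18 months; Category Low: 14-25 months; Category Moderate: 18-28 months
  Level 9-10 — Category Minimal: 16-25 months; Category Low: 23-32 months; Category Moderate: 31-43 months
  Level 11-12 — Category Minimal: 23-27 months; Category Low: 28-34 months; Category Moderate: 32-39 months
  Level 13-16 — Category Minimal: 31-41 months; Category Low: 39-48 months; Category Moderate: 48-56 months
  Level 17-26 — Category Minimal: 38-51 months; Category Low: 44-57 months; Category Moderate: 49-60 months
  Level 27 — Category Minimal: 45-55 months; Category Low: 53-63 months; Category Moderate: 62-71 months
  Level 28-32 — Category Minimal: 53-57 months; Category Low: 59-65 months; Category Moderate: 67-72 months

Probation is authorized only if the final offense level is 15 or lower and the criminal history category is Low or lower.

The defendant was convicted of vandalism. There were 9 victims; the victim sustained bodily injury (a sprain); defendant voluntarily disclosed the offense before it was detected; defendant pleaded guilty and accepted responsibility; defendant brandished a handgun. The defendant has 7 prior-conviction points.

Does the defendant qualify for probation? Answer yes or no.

No

Base offense level for vandalism: 20.
S1 applies: 20 − 3 = 17.
S3 applies (level before this adjustment is 17 ≥ 15, so +6): 17 + 6 = 23.
S4 applies (level before this adjustment is 23 < 27, so +1): 23 + 1 = 24.
S5 applies: 24 + 2 = 26.
S6 applies: 26 − 1 = 25.
Final offense level: 25.
Criminal history: 7 prior points → Category Moderate (7+).
Level 25 falls in the 17-26 band.
Grid: Level 17-26 × Category Moderate = 49-60 months.
Probation check: level 25 > 15 and category Moderate > Low → not eligible.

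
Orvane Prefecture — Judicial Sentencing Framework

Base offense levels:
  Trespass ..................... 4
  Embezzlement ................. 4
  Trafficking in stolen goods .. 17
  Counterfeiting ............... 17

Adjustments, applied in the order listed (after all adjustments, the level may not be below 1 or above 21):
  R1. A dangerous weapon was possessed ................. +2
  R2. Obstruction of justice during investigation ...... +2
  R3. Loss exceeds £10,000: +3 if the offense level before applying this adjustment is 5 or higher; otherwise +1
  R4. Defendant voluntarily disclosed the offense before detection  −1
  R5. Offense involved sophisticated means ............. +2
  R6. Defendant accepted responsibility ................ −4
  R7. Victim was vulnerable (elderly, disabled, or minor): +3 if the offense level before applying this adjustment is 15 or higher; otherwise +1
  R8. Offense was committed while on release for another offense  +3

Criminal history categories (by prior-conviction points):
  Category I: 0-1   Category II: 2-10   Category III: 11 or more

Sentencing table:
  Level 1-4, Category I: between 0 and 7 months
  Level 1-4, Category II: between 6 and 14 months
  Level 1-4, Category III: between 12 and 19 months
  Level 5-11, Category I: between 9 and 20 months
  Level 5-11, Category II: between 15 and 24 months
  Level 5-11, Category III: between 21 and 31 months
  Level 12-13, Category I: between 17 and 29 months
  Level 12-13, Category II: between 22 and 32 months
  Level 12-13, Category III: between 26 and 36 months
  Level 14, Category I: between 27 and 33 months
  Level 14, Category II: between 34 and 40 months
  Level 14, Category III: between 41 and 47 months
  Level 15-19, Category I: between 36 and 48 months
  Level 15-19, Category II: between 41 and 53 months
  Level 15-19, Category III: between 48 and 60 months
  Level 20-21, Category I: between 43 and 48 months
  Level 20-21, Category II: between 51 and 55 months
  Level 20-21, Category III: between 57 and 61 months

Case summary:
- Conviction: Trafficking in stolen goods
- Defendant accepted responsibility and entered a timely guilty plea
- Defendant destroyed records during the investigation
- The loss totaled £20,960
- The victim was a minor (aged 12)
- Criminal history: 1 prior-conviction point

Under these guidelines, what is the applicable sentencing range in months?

43-48 months

Base offense level for trafficking in stolen goods: 17.
R2 applies: 17 + 2 = 19.
R3 applies (level before this adjustment is 19 ≥ 5, so +3): 19 + 3 = 22.
R5 does not apply.
R6 applies: 22 − 4 = 18.
R7 applies (level before this adjustment is 18 ≥ 15, so +3): 18 + 3 = 21.
Final offense level: 21.
Criminal history: 1 prior point → Category I (0-1).
Level 21 falls in the 20-21 band.
Grid: Level 20-21 × Category I = 43-48 months.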